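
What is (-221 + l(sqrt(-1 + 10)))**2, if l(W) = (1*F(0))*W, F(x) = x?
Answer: 48841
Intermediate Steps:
l(W) = 0 (l(W) = (1*0)*W = 0*W = 0)
(-221 + l(sqrt(-1 + 10)))**2 = (-221 + 0)**2 = (-221)**2 = 48841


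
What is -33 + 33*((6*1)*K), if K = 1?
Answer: 165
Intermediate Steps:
-33 + 33*((6*1)*K) = -33 + 33*((6*1)*1) = -33 + 33*(6*1) = -33 + 33*6 = -33 + 198 = 165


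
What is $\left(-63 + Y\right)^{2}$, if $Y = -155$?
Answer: $47524$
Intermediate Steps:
$\left(-63 + Y\right)^{2} = \left(-63 - 155\right)^{2} = \left(-218\right)^{2} = 47524$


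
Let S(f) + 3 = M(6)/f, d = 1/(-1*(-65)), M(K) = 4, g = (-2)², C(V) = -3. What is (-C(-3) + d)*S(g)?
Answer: -392/65 ≈ -6.0308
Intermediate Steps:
g = 4
d = 1/65 ≈ 0.015385
S(f) = -3 + 4/f
(-C(-3) + d)*S(g) = (-1*(-3) + 1/65)*(-3 + 4/4) = (3 + 1/65)*(-3 + 4*(¼)) = 196*(-3 + 1)/65 = (196/65)*(-2) = -392/65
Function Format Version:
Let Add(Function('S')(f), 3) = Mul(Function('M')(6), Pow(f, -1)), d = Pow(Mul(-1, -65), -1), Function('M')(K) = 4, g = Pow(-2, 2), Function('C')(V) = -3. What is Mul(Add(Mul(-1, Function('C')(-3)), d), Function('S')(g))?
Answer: Rational(-392, 65) ≈ -6.0308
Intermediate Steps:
g = 4
d = Rational(1, 65) (d = Pow(65, -1) = Rational(1, 65) ≈ 0.015385)
Function('S')(f) = Add(-3, Mul(4, Pow(f, -1)))
Mul(Add(Mul(-1, Function('C')(-3)), d), Function('S')(g)) = Mul(Add(Mul(-1, -3), Rational(1, 65)), Add(-3, Mul(4, Pow(4, -1)))) = Mul(Add(3, Rational(1, 65)), Add(-3, Mul(4, Rational(1, 4)))) = Mul(Rational(196, 65), Add(-3, 1)) = Mul(Rational(196, 65), -2) = Rational(-392, 65)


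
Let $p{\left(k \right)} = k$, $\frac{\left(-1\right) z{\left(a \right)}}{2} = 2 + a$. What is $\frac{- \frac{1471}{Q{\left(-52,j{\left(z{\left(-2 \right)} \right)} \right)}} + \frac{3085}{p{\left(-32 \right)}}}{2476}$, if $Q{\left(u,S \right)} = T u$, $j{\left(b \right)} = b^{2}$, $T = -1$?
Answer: $- \frac{51873}{1030016} \approx -0.050361$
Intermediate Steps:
$z{\left(a \right)} = -4 - 2 a$ ($z{\left(a \right)} = - 2 \left(2 + a\right) = -4 - 2 a$)
$Q{\left(u,S \right)} = - u$
$\frac{- \frac{1471}{Q{\left(-52,j{\left(z{\left(-2 \right)} \right)} \right)}} + \frac{3085}{p{\left(-32 \right)}}}{2476} = \frac{- \frac{1471}{\left(-1\right) \left(-52\right)} + \frac{3085}{-32}}{2476} = \left(- \frac{1471}{52} + 3085 \left(- \frac{1}{32}\right)\right) \frac{1}{2476} = \left(\left(-1471\right) \frac{1}{52} - \frac{3085}{32}\right) \frac{1}{2476} = \left(- \frac{1471}{52} - \frac{3085}{32}\right) \frac{1}{2476} = \left(- \frac{51873}{416}\right) \frac{1}{2476} = - \frac{51873}{1030016}$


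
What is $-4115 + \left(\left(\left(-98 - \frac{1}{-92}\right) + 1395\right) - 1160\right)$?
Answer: $- \frac{365975}{92} \approx -3978.0$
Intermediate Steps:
$-4115 + \left(\left(\left(-98 - \frac{1}{-92}\right) + 1395\right) - 1160\right) = -4115 + \left(\left(\left(-98 - - \frac{1}{92}\right) + 1395\right) - 1160\right) = -4115 + \left(\left(\left(-98 + \frac{1}{92}\right) + 1395\right) - 1160\right) = -4115 + \left(\left(- \frac{9015}{92} + 1395\right) - 1160\right) = -4115 + \left(\frac{119325}{92} - 1160\right) = -4115 + \frac{12605}{92} = - \frac{365975}{92}$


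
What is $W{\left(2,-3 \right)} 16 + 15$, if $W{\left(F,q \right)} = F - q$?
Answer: $95$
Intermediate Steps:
$W{\left(2,-3 \right)} 16 + 15 = \left(2 - -3\right) 16 + 15 = \left(2 + 3\right) 16 + 15 = 5 \cdot 16 + 15 = 80 + 15 = 95$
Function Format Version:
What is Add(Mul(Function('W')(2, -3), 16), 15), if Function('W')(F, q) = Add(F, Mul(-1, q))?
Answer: 95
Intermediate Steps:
Add(Mul(Function('W')(2, -3), 16), 15) = Add(Mul(Add(2, Mul(-1, -3)), 16), 15) = Add(Mul(Add(2, 3), 16), 15) = Add(Mul(5, 16), 15) = Add(80, 15) = 95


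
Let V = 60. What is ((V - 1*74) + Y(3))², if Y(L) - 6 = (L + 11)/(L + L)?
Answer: 289/9 ≈ 32.111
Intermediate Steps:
Y(L) = 6 + (11 + L)/(2*L) (Y(L) = 6 + (L + 11)/(L + L) = 6 + (11 + L)/((2*L)) = 6 + (11 + L)*(1/(2*L)) = 6 + (11 + L)/(2*L))
((V - 1*74) + Y(3))² = ((60 - 1*74) + (½)*(11 + 13*3)/3)² = ((60 - 74) + (½)*(⅓)*(11 + 39))² = (-14 + (½)*(⅓)*50)² = (-14 + 25/3)² = (-17/3)² = 289/9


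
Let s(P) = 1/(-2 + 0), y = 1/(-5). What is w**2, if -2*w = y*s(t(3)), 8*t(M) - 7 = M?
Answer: 1/400 ≈ 0.0025000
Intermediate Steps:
t(M) = 7/8 + M/8
y = -1/5 ≈ -0.20000
s(P) = -1/2 (s(P) = 1/(-2) = -1/2)
w = -1/20 (w = -(-1)*(-1)/(10*2) = -1/2*1/10 = -1/20 ≈ -0.050000)
w**2 = (-1/20)**2 = 1/400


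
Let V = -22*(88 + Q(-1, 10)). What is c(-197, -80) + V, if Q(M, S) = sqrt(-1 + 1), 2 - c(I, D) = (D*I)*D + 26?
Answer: 1258840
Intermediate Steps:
c(I, D) = -24 - I*D**2 (c(I, D) = 2 - ((D*I)*D + 26) = 2 - (I*D**2 + 26) = 2 - (26 + I*D**2) = 2 + (-26 - I*D**2) = -24 - I*D**2)
Q(M, S) = 0 (Q(M, S) = sqrt(0) = 0)
V = -1936 (V = -22*(88 + 0) = -22*88 = -1936)
c(-197, -80) + V = (-24 - 1*(-197)*(-80)**2) - 1936 = (-24 - 1*(-197)*6400) - 1936 = (-24 + 1260800) - 1936 = 1260776 - 1936 = 1258840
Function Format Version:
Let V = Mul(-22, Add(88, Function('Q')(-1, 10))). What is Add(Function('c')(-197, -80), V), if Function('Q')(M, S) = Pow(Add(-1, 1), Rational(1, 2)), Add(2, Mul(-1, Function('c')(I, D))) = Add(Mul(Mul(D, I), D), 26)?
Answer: 1258840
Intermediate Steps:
Function('c')(I, D) = Add(-24, Mul(-1, I, Pow(D, 2))) (Function('c')(I, D) = Add(2, Mul(-1, Add(Mul(Mul(D, I), D), 26))) = Add(2, Mul(-1, Add(Mul(I, Pow(D, 2)), 26))) = Add(2, Mul(-1, Add(26, Mul(I, Pow(D, 2))))) = Add(2, Add(-26, Mul(-1, I, Pow(D, 2)))) = Add(-24, Mul(-1, I, Pow(D, 2))))
Function('Q')(M, S) = 0 (Function('Q')(M, S) = Pow(0, Rational(1, 2)) = 0)
V = -1936 (V = Mul(-22, Add(88, 0)) = Mul(-22, 88) = -1936)
Add(Function('c')(-197, -80), V) = Add(Add(-24, Mul(-1, -197, Pow(-80, 2))), -1936) = Add(Add(-24, Mul(-1, -197, 6400)), -1936) = Add(Add(-24, 1260800), -1936) = Add(1260776, -1936) = 1258840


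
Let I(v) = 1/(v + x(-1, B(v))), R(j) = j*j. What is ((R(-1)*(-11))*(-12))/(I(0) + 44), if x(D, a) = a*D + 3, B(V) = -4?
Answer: 308/103 ≈ 2.9903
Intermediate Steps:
x(D, a) = 3 + D*a (x(D, a) = D*a + 3 = 3 + D*a)
R(j) = j²
I(v) = 1/(7 + v) (I(v) = 1/(v + (3 - 1*(-4))) = 1/(v + (3 + 4)) = 1/(v + 7) = 1/(7 + v))
((R(-1)*(-11))*(-12))/(I(0) + 44) = (((-1)²*(-11))*(-12))/(1/(7 + 0) + 44) = ((1*(-11))*(-12))/(1/7 + 44) = (-11*(-12))/(⅐ + 44) = 132/(309/7) = (7/309)*132 = 308/103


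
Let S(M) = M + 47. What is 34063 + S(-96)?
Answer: 34014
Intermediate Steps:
S(M) = 47 + M
34063 + S(-96) = 34063 + (47 - 96) = 34063 - 49 = 34014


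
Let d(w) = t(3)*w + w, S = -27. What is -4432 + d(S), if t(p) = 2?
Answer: -4513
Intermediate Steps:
d(w) = 3*w (d(w) = 2*w + w = 3*w)
-4432 + d(S) = -4432 + 3*(-27) = -4432 - 81 = -4513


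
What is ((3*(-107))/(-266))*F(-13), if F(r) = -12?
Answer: -1926/133 ≈ -14.481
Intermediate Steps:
((3*(-107))/(-266))*F(-13) = ((3*(-107))/(-266))*(-12) = -321*(-1/266)*(-12) = (321/266)*(-12) = -1926/133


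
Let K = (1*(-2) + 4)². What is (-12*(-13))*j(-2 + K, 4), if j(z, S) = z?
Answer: 312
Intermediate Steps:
K = 4 (K = (-2 + 4)² = 2² = 4)
(-12*(-13))*j(-2 + K, 4) = (-12*(-13))*(-2 + 4) = 156*2 = 312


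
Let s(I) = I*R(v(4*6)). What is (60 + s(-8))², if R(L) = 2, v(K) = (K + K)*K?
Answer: 1936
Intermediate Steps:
v(K) = 2*K² (v(K) = (2*K)*K = 2*K²)
s(I) = 2*I (s(I) = I*2 = 2*I)
(60 + s(-8))² = (60 + 2*(-8))² = (60 - 16)² = 44² = 1936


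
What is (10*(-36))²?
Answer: 129600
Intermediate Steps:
(10*(-36))² = (-360)² = 129600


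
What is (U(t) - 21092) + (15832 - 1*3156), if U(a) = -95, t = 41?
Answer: -8511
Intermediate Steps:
(U(t) - 21092) + (15832 - 1*3156) = (-95 - 21092) + (15832 - 1*3156) = -21187 + (15832 - 3156) = -21187 + 12676 = -8511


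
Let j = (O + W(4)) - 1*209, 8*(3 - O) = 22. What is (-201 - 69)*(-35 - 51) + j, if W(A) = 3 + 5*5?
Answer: 92157/4 ≈ 23039.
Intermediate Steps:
O = 1/4 (O = 3 - 1/8*22 = 3 - 11/4 = 1/4 ≈ 0.25000)
W(A) = 28 (W(A) = 3 + 25 = 28)
j = -723/4 (j = (1/4 + 28) - 1*209 = 113/4 - 209 = -723/4 ≈ -180.75)
(-201 - 69)*(-35 - 51) + j = (-201 - 69)*(-35 - 51) - 723/4 = -270*(-86) - 723/4 = 23220 - 723/4 = 92157/4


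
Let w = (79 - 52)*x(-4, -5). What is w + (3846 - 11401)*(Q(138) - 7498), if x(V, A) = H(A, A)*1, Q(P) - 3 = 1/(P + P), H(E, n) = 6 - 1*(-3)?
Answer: 15628483613/276 ≈ 5.6625e+7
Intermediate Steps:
H(E, n) = 9 (H(E, n) = 6 + 3 = 9)
Q(P) = 3 + 1/(2*P) (Q(P) = 3 + 1/(P + P) = 3 + 1/(2*P))
x(V, A) = 9 (x(V, A) = 9*1 = 9)
w = 243 (w = (79 - 52)*9 = 27*9 = 243)
w + (3846 - 11401)*(Q(138) - 7498) = 243 + (3846 - 11401)*((3 + (1/2)/138) - 7498) = 243 - 7555*((3 + (1/2)*(1/138)) - 7498) = 243 - 7555*((3 + 1/276) - 7498) = 243 - 7555*(829/276 - 7498) = 243 - 7555*(-2068619/276) = 243 + 15628416545/276 = 15628483613/276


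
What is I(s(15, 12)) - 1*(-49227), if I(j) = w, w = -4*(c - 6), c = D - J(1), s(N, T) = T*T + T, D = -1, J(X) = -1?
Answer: 49251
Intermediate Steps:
s(N, T) = T + T² (s(N, T) = T² + T = T + T²)
c = 0 (c = -1 - 1*(-1) = -1 + 1 = 0)
w = 24 (w = -4*(0 - 6) = -4*(-6) = 24)
I(j) = 24
I(s(15, 12)) - 1*(-49227) = 24 - 1*(-49227) = 24 + 49227 = 49251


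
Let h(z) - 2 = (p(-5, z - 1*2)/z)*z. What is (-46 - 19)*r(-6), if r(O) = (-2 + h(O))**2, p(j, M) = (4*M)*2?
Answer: -266240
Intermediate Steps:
p(j, M) = 8*M
h(z) = -14 + 8*z (h(z) = 2 + ((8*(z - 1*2))/z)*z = 2 + ((8*(z - 2))/z)*z = 2 + ((8*(-2 + z))/z)*z = 2 + ((-16 + 8*z)/z)*z = 2 + (-16 + 8*z) = -14 + 8*z)
r(O) = (-16 + 8*O)**2 (r(O) = (-2 + (-14 + 8*O))**2 = (-16 + 8*O)**2)
(-46 - 19)*r(-6) = (-46 - 19)*(64*(-2 - 6)**2) = -4160*(-8)**2 = -4160*64 = -65*4096 = -266240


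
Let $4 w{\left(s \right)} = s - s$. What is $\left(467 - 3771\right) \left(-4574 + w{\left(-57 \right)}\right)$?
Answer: $15112496$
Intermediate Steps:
$w{\left(s \right)} = 0$ ($w{\left(s \right)} = \frac{s - s}{4} = \frac{1}{4} \cdot 0 = 0$)
$\left(467 - 3771\right) \left(-4574 + w{\left(-57 \right)}\right) = \left(467 - 3771\right) \left(-4574 + 0\right) = \left(-3304\right) \left(-4574\right) = 15112496$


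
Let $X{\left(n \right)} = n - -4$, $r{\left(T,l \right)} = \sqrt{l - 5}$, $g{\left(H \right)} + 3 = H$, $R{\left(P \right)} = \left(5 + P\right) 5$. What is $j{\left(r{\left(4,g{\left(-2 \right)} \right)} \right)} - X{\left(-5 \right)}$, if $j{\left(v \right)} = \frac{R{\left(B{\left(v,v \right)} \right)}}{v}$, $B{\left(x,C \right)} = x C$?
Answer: $1 + \frac{5 i \sqrt{10}}{2} \approx 1.0 + 7.9057 i$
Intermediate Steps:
$B{\left(x,C \right)} = C x$
$R{\left(P \right)} = 25 + 5 P$
$g{\left(H \right)} = -3 + H$
$r{\left(T,l \right)} = \sqrt{-5 + l}$
$X{\left(n \right)} = 4 + n$ ($X{\left(n \right)} = n + 4 = 4 + n$)
$j{\left(v \right)} = \frac{25 + 5 v^{2}}{v}$ ($j{\left(v \right)} = \frac{25 + 5 v v}{v} = \frac{25 + 5 v^{2}}{v}$)
$j{\left(r{\left(4,g{\left(-2 \right)} \right)} \right)} - X{\left(-5 \right)} = \left(5 \sqrt{-5 - 5} + \frac{25}{\sqrt{-5 - 5}}\right) - \left(4 - 5\right) = \left(5 \sqrt{-5 - 5} + \frac{25}{\sqrt{-5 - 5}}\right) - -1 = \left(5 \sqrt{-10} + \frac{25}{\sqrt{-10}}\right) + 1 = \left(5 i \sqrt{10} + \frac{25}{i \sqrt{10}}\right) + 1 = \left(5 i \sqrt{10} + 25 \left(- \frac{i \sqrt{10}}{10}\right)\right) + 1 = \left(5 i \sqrt{10} - \frac{5 i \sqrt{10}}{2}\right) + 1 = \frac{5 i \sqrt{10}}{2} + 1 = 1 + \frac{5 i \sqrt{10}}{2}$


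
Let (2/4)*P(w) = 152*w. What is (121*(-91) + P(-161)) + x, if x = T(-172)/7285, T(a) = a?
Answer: -436772347/7285 ≈ -59955.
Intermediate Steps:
P(w) = 304*w (P(w) = 2*(152*w) = 304*w)
x = -172/7285 ≈ -0.023610
(121*(-91) + P(-161)) + x = (121*(-91) + 304*(-161)) - 172/7285 = (-11011 - 48944) - 172/7285 = -59955 - 172/7285 = -436772347/7285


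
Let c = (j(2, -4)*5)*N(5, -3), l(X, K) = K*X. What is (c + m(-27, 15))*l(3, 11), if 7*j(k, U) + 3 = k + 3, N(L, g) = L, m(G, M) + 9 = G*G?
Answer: 167970/7 ≈ 23996.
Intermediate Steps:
m(G, M) = -9 + G² (m(G, M) = -9 + G*G = -9 + G²)
j(k, U) = k/7 (j(k, U) = -3/7 + (k + 3)/7 = -3/7 + (3 + k)/7 = -3/7 + (3/7 + k/7) = k/7)
c = 50/7 (c = (((⅐)*2)*5)*5 = ((2/7)*5)*5 = (10/7)*5 = 50/7 ≈ 7.1429)
(c + m(-27, 15))*l(3, 11) = (50/7 + (-9 + (-27)²))*(11*3) = (50/7 + (-9 + 729))*33 = (50/7 + 720)*33 = (5090/7)*33 = 167970/7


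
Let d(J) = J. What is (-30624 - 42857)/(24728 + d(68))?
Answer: -73481/24796 ≈ -2.9634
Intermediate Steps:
(-30624 - 42857)/(24728 + d(68)) = (-30624 - 42857)/(24728 + 68) = -73481/24796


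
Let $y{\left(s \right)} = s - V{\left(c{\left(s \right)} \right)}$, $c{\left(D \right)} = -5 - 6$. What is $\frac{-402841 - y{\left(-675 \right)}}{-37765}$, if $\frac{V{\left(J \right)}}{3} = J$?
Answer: $\frac{57457}{5395} \approx 10.65$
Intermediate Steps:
$c{\left(D \right)} = -11$ ($c{\left(D \right)} = -5 - 6 = -11$)
$V{\left(J \right)} = 3 J$
$y{\left(s \right)} = 33 + s$ ($y{\left(s \right)} = s - 3 \left(-11\right) = s - -33 = s + 33 = 33 + s$)
$\frac{-402841 - y{\left(-675 \right)}}{-37765} = \frac{-402841 - \left(33 - 675\right)}{-37765} = \left(-402841 - -642\right) \left(- \frac{1}{37765}\right) = \left(-402841 + 642\right) \left(- \frac{1}{37765}\right) = \left(-402199\right) \left(- \frac{1}{37765}\right) = \frac{57457}{5395}$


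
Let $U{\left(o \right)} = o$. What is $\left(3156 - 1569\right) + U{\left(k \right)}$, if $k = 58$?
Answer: $1645$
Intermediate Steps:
$\left(3156 - 1569\right) + U{\left(k \right)} = \left(3156 - 1569\right) + 58 = 1587 + 58 = 1645$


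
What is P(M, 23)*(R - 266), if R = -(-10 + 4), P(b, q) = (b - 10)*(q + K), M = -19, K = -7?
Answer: 120640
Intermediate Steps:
P(b, q) = (-10 + b)*(-7 + q) (P(b, q) = (b - 10)*(q - 7) = (-10 + b)*(-7 + q))
R = 6 (R = -1*(-6) = 6)
P(M, 23)*(R - 266) = (70 - 10*23 - 7*(-19) - 19*23)*(6 - 266) = (70 - 230 + 133 - 437)*(-260) = -464*(-260) = 120640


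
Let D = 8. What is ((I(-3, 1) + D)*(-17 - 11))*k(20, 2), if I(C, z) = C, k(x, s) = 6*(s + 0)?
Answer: -1680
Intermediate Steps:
k(x, s) = 6*s
((I(-3, 1) + D)*(-17 - 11))*k(20, 2) = ((-3 + 8)*(-17 - 11))*(6*2) = (5*(-28))*12 = -140*12 = -1680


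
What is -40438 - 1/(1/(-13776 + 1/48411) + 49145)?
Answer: -1325367125407207767/32775288707164 ≈ -40438.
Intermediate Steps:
-40438 - 1/(1/(-13776 + 1/48411) + 49145) = -40438 - 1/(1/(-666909935/48411) + 49145) = -40438 - 1/(-48411/666909935 + 49145) = -40438 - 1/32775288707164/666909935 = -40438 - 1*666909935/32775288707164 = -40438 - 666909935/32775288707164 = -1325367125407207767/32775288707164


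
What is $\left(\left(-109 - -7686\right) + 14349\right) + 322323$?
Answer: $344249$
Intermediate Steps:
$\left(\left(-109 - -7686\right) + 14349\right) + 322323 = \left(\left(-109 + 7686\right) + 14349\right) + 322323 = \left(7577 + 14349\right) + 322323 = 21926 + 322323 = 344249$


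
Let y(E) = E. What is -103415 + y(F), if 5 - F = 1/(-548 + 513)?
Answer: -3619349/35 ≈ -1.0341e+5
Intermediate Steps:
F = 176/35 (F = 5 - 1/(-548 + 513) = 5 - 1/(-35) = 5 - 1*(-1/35) = 5 + 1/35 = 176/35 ≈ 5.0286)
-103415 + y(F) = -103415 + 176/35 = -3619349/35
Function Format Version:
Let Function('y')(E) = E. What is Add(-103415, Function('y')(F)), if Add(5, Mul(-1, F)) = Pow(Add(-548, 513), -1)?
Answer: Rational(-3619349, 35) ≈ -1.0341e+5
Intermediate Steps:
F = Rational(176, 35) (F = Add(5, Mul(-1, Pow(Add(-548, 513), -1))) = Add(5, Mul(-1, Pow(-35, -1))) = Add(5, Mul(-1, Rational(-1, 35))) = Add(5, Rational(1, 35)) = Rational(176, 35) ≈ 5.0286)
Add(-103415, Function('y')(F)) = Add(-103415, Rational(176, 35)) = Rational(-3619349, 35)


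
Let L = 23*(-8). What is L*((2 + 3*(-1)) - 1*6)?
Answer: 1288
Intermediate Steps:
L = -184
L*((2 + 3*(-1)) - 1*6) = -184*((2 + 3*(-1)) - 1*6) = -184*((2 - 3) - 6) = -184*(-1 - 6) = -184*(-7) = 1288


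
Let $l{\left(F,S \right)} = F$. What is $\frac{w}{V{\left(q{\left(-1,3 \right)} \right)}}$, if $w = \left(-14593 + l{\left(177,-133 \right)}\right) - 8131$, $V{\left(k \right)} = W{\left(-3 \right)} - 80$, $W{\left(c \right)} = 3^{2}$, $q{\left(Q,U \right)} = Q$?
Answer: $\frac{22547}{71} \approx 317.56$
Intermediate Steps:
$W{\left(c \right)} = 9$
$V{\left(k \right)} = -71$ ($V{\left(k \right)} = 9 - 80 = -71$)
$w = -22547$ ($w = \left(-14593 + 177\right) - 8131 = -14416 - 8131 = -22547$)
$\frac{w}{V{\left(q{\left(-1,3 \right)} \right)}} = - \frac{22547}{-71} = \left(-22547\right) \left(- \frac{1}{71}\right) = \frac{22547}{71}$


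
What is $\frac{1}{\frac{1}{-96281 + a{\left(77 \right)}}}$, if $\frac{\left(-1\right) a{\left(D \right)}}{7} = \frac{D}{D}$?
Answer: $-96288$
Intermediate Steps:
$a{\left(D \right)} = -7$ ($a{\left(D \right)} = - 7 \frac{D}{D} = \left(-7\right) 1 = -7$)
$\frac{1}{\frac{1}{-96281 + a{\left(77 \right)}}} = \frac{1}{\frac{1}{-96281 - 7}} = \frac{1}{\frac{1}{-96288}} = \frac{1}{- \frac{1}{96288}} = -96288$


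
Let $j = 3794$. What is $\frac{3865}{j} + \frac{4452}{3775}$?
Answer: $\frac{31481263}{14322350} \approx 2.1981$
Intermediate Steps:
$\frac{3865}{j} + \frac{4452}{3775} = \frac{3865}{3794} + \frac{4452}{3775} = \frac{31481263}{14322350}$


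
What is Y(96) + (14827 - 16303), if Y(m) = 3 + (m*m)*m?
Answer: 883263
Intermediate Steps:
Y(m) = 3 + m³ (Y(m) = 3 + m²*m = 3 + m³)
Y(96) + (14827 - 16303) = (3 + 96³) + (14827 - 16303) = (3 + 884736) - 1476 = 884739 - 1476 = 883263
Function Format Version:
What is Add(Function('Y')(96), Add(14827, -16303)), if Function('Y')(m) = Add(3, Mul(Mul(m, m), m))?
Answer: 883263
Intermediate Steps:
Function('Y')(m) = Add(3, Pow(m, 3)) (Function('Y')(m) = Add(3, Mul(Pow(m, 2), m)) = Add(3, Pow(m, 3)))
Add(Function('Y')(96), Add(14827, -16303)) = Add(Add(3, Pow(96, 3)), Add(14827, -16303)) = Add(Add(3, 884736), -1476) = Add(884739, -1476) = 883263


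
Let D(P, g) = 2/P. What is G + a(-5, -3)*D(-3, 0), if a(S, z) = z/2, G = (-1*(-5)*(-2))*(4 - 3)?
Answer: -9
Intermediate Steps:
G = -10 (G = (5*(-2))*1 = -10*1 = -10)
a(S, z) = z/2 (a(S, z) = z*(½) = z/2)
G + a(-5, -3)*D(-3, 0) = -10 + ((½)*(-3))*(2/(-3)) = -10 - 3*(-1)/3 = -10 - 3/2*(-⅔) = -10 + 1 = -9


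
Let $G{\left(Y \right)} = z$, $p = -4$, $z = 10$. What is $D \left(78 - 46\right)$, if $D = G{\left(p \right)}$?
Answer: $320$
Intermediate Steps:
$G{\left(Y \right)} = 10$
$D = 10$
$D \left(78 - 46\right) = 10 \left(78 - 46\right) = 10 \cdot 32 = 320$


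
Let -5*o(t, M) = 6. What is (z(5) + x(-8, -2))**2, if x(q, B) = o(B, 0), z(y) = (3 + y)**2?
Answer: 98596/25 ≈ 3943.8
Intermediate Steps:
o(t, M) = -6/5 (o(t, M) = -1/5*6 = -6/5)
x(q, B) = -6/5
(z(5) + x(-8, -2))**2 = ((3 + 5)**2 - 6/5)**2 = (8**2 - 6/5)**2 = (64 - 6/5)**2 = (314/5)**2 = 98596/25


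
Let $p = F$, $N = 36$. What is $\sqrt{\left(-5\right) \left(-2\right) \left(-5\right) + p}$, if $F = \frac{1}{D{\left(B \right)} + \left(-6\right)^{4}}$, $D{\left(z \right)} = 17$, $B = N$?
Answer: $\frac{i \sqrt{86197137}}{1313} \approx 7.071 i$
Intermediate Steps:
$B = 36$
$F = \frac{1}{1313}$ ($F = \frac{1}{17 + \left(-6\right)^{4}} = \frac{1}{17 + 1296} = \frac{1}{1313} \approx 0.00076161$)
$p = \frac{1}{1313} \approx 0.00076161$
$\sqrt{\left(-5\right) \left(-2\right) \left(-5\right) + p} = \sqrt{\left(-5\right) \left(-2\right) \left(-5\right) + \frac{1}{1313}} = \sqrt{10 \left(-5\right) + \frac{1}{1313}} = \sqrt{-50 + \frac{1}{1313}} = \sqrt{- \frac{65649}{1313}} = \frac{i \sqrt{86197137}}{1313}$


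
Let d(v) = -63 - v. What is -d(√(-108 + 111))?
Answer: 63 + √3 ≈ 64.732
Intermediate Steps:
-d(√(-108 + 111)) = -(-63 - √(-108 + 111)) = -(-63 - √3) = 63 + √3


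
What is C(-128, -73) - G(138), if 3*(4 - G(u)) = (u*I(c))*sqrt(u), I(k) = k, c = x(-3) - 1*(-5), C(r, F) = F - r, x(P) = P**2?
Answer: 51 + 644*sqrt(138) ≈ 7616.3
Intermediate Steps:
c = 14 (c = (-3)**2 - 1*(-5) = 9 + 5 = 14)
G(u) = 4 - 14*u**(3/2)/3 (G(u) = 4 - u*14*sqrt(u)/3 = 4 - 14*u*sqrt(u)/3 = 4 - 14*u**(3/2)/3)
C(-128, -73) - G(138) = (-73 - 1*(-128)) - (4 - 644*sqrt(138)) = (-73 + 128) - (4 - 644*sqrt(138)) = 55 - (4 - 644*sqrt(138)) = 55 + (-4 + 644*sqrt(138)) = 51 + 644*sqrt(138)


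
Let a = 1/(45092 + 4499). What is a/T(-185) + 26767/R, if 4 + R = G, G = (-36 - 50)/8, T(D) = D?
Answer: -982277699839/541285765 ≈ -1814.7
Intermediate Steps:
a = 1/49591 ≈ 2.0165e-5
G = -43/4 (G = -86*⅛ = -43/4 ≈ -10.750)
R = -59/4 (R = -4 - 43/4 = -59/4 ≈ -14.750)
a/T(-185) + 26767/R = (1/49591)/(-185) + 26767/(-59/4) = (1/49591)*(-1/185) + 26767*(-4/59) = -1/9174335 - 107068/59 = -982277699839/541285765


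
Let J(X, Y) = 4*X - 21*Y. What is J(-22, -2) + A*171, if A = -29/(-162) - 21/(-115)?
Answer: 32783/2070 ≈ 15.837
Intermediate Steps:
J(X, Y) = -21*Y + 4*X
A = 6737/18630 (A = -29*(-1/162) - 21*(-1/115) = 29/162 + 21/115 = 6737/18630 ≈ 0.36162)
J(-22, -2) + A*171 = (-21*(-2) + 4*(-22)) + (6737/18630)*171 = (42 - 88) + 128003/2070 = -46 + 128003/2070 = 32783/2070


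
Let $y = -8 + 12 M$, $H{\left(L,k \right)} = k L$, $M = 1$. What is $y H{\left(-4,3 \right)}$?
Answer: $-48$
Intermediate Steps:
$H{\left(L,k \right)} = L k$
$y = 4$ ($y = -8 + 12 \cdot 1 = -8 + 12 = 4$)
$y H{\left(-4,3 \right)} = 4 \left(\left(-4\right) 3\right) = 4 \left(-12\right) = -48$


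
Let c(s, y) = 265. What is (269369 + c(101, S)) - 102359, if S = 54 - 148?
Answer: 167275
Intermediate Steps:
S = -94
(269369 + c(101, S)) - 102359 = (269369 + 265) - 102359 = 269634 - 102359 = 167275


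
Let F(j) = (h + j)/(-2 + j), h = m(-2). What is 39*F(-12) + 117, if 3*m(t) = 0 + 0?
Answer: 1053/7 ≈ 150.43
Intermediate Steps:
m(t) = 0 (m(t) = (0 + 0)/3 = (⅓)*0 = 0)
h = 0
F(j) = j/(-2 + j) (F(j) = (0 + j)/(-2 + j) = j/(-2 + j))
39*F(-12) + 117 = 39*(-12/(-2 - 12)) + 117 = 39*(-12/(-14)) + 117 = 39*(-12*(-1/14)) + 117 = 39*(6/7) + 117 = 234/7 + 117 = 1053/7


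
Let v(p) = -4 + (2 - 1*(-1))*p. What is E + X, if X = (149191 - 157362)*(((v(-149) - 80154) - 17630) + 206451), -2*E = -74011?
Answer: -1768391861/2 ≈ -8.8420e+8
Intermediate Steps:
v(p) = -4 + 3*p (v(p) = -4 + (2 + 1)*p = -4 + 3*p)
E = 74011/2 (E = -½*(-74011) = 74011/2 ≈ 37006.)
X = -884232936 (X = (149191 - 157362)*((((-4 + 3*(-149)) - 80154) - 17630) + 206451) = -8171*((((-4 - 447) - 80154) - 17630) + 206451) = -8171*(((-451 - 80154) - 17630) + 206451) = -8171*((-80605 - 17630) + 206451) = -8171*(-98235 + 206451) = -8171*108216 = -884232936)
E + X = 74011/2 - 884232936 = -1768391861/2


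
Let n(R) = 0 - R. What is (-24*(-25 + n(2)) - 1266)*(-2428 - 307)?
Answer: 1690230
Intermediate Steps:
n(R) = -R
(-24*(-25 + n(2)) - 1266)*(-2428 - 307) = (-24*(-25 - 1*2) - 1266)*(-2428 - 307) = (-24*(-25 - 2) - 1266)*(-2735) = (-24*(-27) - 1266)*(-2735) = (648 - 1266)*(-2735) = -618*(-2735) = 1690230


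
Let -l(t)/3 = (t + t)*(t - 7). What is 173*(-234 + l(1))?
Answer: -34254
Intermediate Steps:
l(t) = -6*t*(-7 + t) (l(t) = -3*(t + t)*(t - 7) = -3*2*t*(-7 + t) = -6*t*(-7 + t))
173*(-234 + l(1)) = 173*(-234 + 6*1*(7 - 1*1)) = 173*(-234 + 6*1*(7 - 1)) = 173*(-234 + 6*1*6) = 173*(-234 + 36) = 173*(-198) = -34254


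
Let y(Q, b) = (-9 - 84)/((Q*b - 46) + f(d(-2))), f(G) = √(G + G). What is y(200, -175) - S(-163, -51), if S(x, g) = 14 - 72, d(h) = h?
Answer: 35620071119/614111060 + 93*I/614111060 ≈ 58.003 + 1.5144e-7*I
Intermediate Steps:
S(x, g) = -58
f(G) = √2*√G (f(G) = √(2*G) = √2*√G)
y(Q, b) = -93/(-46 + 2*I + Q*b) (y(Q, b) = (-9 - 84)/((Q*b - 46) + √2*√(-2)) = -93/((-46 + Q*b) + √2*(I*√2)) = -93/((-46 + Q*b) + 2*I) = -93/(-46 + 2*I + Q*b))
y(200, -175) - S(-163, -51) = -93/(-46 + 2*I + 200*(-175)) - 1*(-58) = -93/(-46 + 2*I - 35000) + 58 = -93*(-35046 - 2*I)/1228222120 + 58 = 58 - 93*(-35046 - 2*I)/1228222120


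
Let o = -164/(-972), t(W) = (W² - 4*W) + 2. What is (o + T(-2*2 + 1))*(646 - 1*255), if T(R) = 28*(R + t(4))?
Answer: -2644333/243 ≈ -10882.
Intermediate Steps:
t(W) = 2 + W² - 4*W
o = 41/243 (o = -164*(-1/972) = 41/243 ≈ 0.16872)
T(R) = 56 + 28*R (T(R) = 28*(R + (2 + 4² - 4*4)) = 28*(R + (2 + 16 - 16)) = 28*(R + 2) = 28*(2 + R) = 56 + 28*R)
(o + T(-2*2 + 1))*(646 - 1*255) = (41/243 + (56 + 28*(-2*2 + 1)))*(646 - 1*255) = (41/243 + (56 + 28*(-4 + 1)))*(646 - 255) = (41/243 + (56 + 28*(-3)))*391 = (41/243 + (56 - 84))*391 = (41/243 - 28)*391 = -6763/243*391 = -2644333/243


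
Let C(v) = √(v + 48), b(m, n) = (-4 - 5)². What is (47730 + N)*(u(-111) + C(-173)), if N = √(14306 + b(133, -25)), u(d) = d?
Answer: -(111 - 5*I*√5)*(47730 + √14387) ≈ -5.3113e+6 + 5.3498e+5*I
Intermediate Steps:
b(m, n) = 81 (b(m, n) = (-9)² = 81)
N = √14387 (N = √(14306 + 81) = √14387 ≈ 119.95)
C(v) = √(48 + v)
(47730 + N)*(u(-111) + C(-173)) = (47730 + √14387)*(-111 + √(48 - 173)) = (47730 + √14387)*(-111 + √(-125)) = (47730 + √14387)*(-111 + 5*I*√5) = (-111 + 5*I*√5)*(47730 + √14387)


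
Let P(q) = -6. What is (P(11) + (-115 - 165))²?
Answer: 81796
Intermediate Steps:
(P(11) + (-115 - 165))² = (-6 + (-115 - 165))² = (-6 - 280)² = (-286)² = 81796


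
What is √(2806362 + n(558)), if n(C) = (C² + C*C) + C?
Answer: 12*√23817 ≈ 1851.9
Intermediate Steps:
n(C) = C + 2*C² (n(C) = (C² + C²) + C = 2*C² + C = C + 2*C²)
√(2806362 + n(558)) = √(2806362 + 558*(1 + 2*558)) = √(2806362 + 558*(1 + 1116)) = √(2806362 + 558*1117) = √(2806362 + 623286) = √3429648 = 12*√23817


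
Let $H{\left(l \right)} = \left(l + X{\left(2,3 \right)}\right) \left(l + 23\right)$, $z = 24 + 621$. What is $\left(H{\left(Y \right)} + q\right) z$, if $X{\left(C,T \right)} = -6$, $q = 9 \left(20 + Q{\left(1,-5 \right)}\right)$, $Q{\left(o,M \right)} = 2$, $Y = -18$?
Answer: $50310$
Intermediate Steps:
$q = 198$ ($q = 9 \left(20 + 2\right) = 9 \cdot 22 = 198$)
$z = 645$
$H{\left(l \right)} = \left(-6 + l\right) \left(23 + l\right)$ ($H{\left(l \right)} = \left(l - 6\right) \left(l + 23\right) = \left(-6 + l\right) \left(23 + l\right)$)
$\left(H{\left(Y \right)} + q\right) z = \left(\left(-138 + \left(-18\right)^{2} + 17 \left(-18\right)\right) + 198\right) 645 = \left(\left(-138 + 324 - 306\right) + 198\right) 645 = \left(-120 + 198\right) 645 = 78 \cdot 645 = 50310$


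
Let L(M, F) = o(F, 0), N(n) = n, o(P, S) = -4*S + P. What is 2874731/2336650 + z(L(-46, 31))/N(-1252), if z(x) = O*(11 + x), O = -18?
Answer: 1341417653/731371450 ≈ 1.8341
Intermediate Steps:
o(P, S) = P - 4*S
L(M, F) = F (L(M, F) = F - 4*0 = F + 0 = F)
z(x) = -198 - 18*x (z(x) = -18*(11 + x) = -198 - 18*x)
2874731/2336650 + z(L(-46, 31))/N(-1252) = 2874731/2336650 + (-198 - 18*31)/(-1252) = 2874731*(1/2336650) + (-198 - 558)*(-1/1252) = 2874731/2336650 - 756*(-1/1252) = 2874731/2336650 + 189/313 = 1341417653/731371450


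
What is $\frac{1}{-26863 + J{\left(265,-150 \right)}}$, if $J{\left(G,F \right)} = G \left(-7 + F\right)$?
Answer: $- \frac{1}{68468} \approx -1.4605 \cdot 10^{-5}$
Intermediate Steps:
$\frac{1}{-26863 + J{\left(265,-150 \right)}} = \frac{1}{-26863 + 265 \left(-7 - 150\right)} = \frac{1}{-26863 + 265 \left(-157\right)} = \frac{1}{-26863 - 41605} = \frac{1}{-68468} = - \frac{1}{68468}$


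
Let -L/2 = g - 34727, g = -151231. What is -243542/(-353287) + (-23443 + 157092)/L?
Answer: 137793620735/131393087892 ≈ 1.0487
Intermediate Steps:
L = 371916 (L = -2*(-151231 - 34727) = -2*(-185958) = 371916)
-243542/(-353287) + (-23443 + 157092)/L = -243542/(-353287) + (-23443 + 157092)/371916 = -243542*(-1/353287) + 133649*(1/371916) = 243542/353287 + 133649/371916 = 137793620735/131393087892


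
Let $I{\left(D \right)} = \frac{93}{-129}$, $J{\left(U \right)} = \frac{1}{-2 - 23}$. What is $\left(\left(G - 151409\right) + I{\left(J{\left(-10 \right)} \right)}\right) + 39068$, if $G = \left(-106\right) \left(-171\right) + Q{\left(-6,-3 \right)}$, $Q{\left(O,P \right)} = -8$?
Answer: $- \frac{4051620}{43} \approx -94224.0$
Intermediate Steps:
$J{\left(U \right)} = - \frac{1}{25}$ ($J{\left(U \right)} = \frac{1}{-25} = - \frac{1}{25}$)
$G = 18118$ ($G = \left(-106\right) \left(-171\right) - 8 = 18126 - 8 = 18118$)
$I{\left(D \right)} = - \frac{31}{43}$ ($I{\left(D \right)} = 93 \left(- \frac{1}{129}\right) = - \frac{31}{43}$)
$\left(\left(G - 151409\right) + I{\left(J{\left(-10 \right)} \right)}\right) + 39068 = \left(\left(18118 - 151409\right) - \frac{31}{43}\right) + 39068 = \left(-133291 - \frac{31}{43}\right) + 39068 = - \frac{5731544}{43} + 39068 = - \frac{4051620}{43}$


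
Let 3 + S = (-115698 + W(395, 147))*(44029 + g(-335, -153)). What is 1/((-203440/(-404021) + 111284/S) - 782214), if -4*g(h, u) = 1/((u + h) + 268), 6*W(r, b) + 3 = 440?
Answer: -10859981032487901331/8494823735168775489194914 ≈ -1.2784e-6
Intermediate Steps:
W(r, b) = 437/6 (W(r, b) = -½ + (⅙)*440 = -½ + 220/3 = 437/6)
g(h, u) = -1/(4*(268 + h + u)) (g(h, u) = -1/(4*((u + h) + 268)) = -1/(4*((h + u) + 268)) = -1/(4*(268 + h + u)))
S = -26879743955111/5280 (S = -3 + (-115698 + 437/6)*(44029 - 1/(1072 + 4*(-335) + 4*(-153))) = -3 - 693751*(44029 - 1/(1072 - 1340 - 612))/6 = -3 - 693751*(44029 - 1/(-880))/6 = -3 - 693751*(44029 - 1*(-1/880))/6 = -3 - 693751*(44029 + 1/880)/6 = -3 - 693751/6*38745521/880 = -3 - 26879743939271/5280 = -26879743955111/5280 ≈ -5.0909e+9)
1/((-203440/(-404021) + 111284/S) - 782214) = 1/((-203440/(-404021) + 111284/(-26879743955111/5280)) - 782214) = 1/((-203440*(-1/404021) + 111284*(-5280/26879743955111)) - 782214) = 1/((203440/404021 - 587579520/26879743955111) - 782214) = 1/(5468177715762531920/10859981032487901331 - 782214) = 1/(-8494823735168775489194914/10859981032487901331) = -10859981032487901331/8494823735168775489194914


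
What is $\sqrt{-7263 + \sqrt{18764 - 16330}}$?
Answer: $\sqrt{-7263 + \sqrt{2434}} \approx 84.933 i$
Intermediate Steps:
$\sqrt{-7263 + \sqrt{18764 - 16330}} = \sqrt{-7263 + \sqrt{2434}}$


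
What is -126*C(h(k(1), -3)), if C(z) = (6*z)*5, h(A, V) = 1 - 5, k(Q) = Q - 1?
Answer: 15120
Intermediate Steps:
k(Q) = -1 + Q
h(A, V) = -4
C(z) = 30*z
-126*C(h(k(1), -3)) = -3780*(-4) = -126*(-120) = 15120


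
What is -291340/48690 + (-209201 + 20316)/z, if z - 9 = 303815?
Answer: -9771289481/1479319056 ≈ -6.6053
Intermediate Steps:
z = 303824 (z = 9 + 303815 = 303824)
-291340/48690 + (-209201 + 20316)/z = -291340/48690 + (-209201 + 20316)/303824 = -291340*1/48690 - 188885*1/303824 = -29134/4869 - 188885/303824 = -9771289481/1479319056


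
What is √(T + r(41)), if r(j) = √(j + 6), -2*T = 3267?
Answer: √(-6534 + 4*√47)/2 ≈ 40.332*I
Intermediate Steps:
T = -3267/2 (T = -½*3267 = -3267/2 ≈ -1633.5)
r(j) = √(6 + j)
√(T + r(41)) = √(-3267/2 + √(6 + 41)) = √(-3267/2 + √47)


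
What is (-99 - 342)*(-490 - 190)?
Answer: 299880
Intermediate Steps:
(-99 - 342)*(-490 - 190) = -441*(-680) = 299880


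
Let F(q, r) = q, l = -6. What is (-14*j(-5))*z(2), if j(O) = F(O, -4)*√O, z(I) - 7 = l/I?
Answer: 280*I*√5 ≈ 626.1*I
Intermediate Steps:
z(I) = 7 - 6/I
j(O) = O^(3/2) (j(O) = O*√O = O^(3/2))
(-14*j(-5))*z(2) = (-(-70)*I*√5)*(7 - 6/2) = (-(-70)*I*√5)*(7 - 6*½) = (70*I*√5)*(7 - 3) = (70*I*√5)*4 = 280*I*√5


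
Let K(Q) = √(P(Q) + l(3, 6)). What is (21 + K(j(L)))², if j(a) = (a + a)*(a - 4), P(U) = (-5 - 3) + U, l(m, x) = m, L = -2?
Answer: (21 + √19)² ≈ 643.07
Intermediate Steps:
P(U) = -8 + U
j(a) = 2*a*(-4 + a) (j(a) = (2*a)*(-4 + a) = 2*a*(-4 + a))
K(Q) = √(-5 + Q) (K(Q) = √((-8 + Q) + 3) = √(-5 + Q))
(21 + K(j(L)))² = (21 + √(-5 + 2*(-2)*(-4 - 2)))² = (21 + √(-5 + 2*(-2)*(-6)))² = (21 + √(-5 + 24))² = (21 + √19)²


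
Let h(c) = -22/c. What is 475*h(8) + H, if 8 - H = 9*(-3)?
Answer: -5085/4 ≈ -1271.3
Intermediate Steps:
H = 35 (H = 8 - 9*(-3) = 8 - 1*(-27) = 8 + 27 = 35)
475*h(8) + H = 475*(-22/8) + 35 = 475*(-22*⅛) + 35 = 475*(-11/4) + 35 = -5225/4 + 35 = -5085/4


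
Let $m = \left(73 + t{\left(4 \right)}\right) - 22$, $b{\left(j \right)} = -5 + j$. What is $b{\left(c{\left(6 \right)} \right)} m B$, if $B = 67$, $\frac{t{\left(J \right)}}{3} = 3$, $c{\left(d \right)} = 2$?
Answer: $-12060$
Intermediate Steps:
$t{\left(J \right)} = 9$ ($t{\left(J \right)} = 3 \cdot 3 = 9$)
$m = 60$ ($m = \left(73 + 9\right) - 22 = 82 - 22 = 60$)
$b{\left(c{\left(6 \right)} \right)} m B = \left(-5 + 2\right) 60 \cdot 67 = \left(-3\right) 60 \cdot 67 = \left(-180\right) 67 = -12060$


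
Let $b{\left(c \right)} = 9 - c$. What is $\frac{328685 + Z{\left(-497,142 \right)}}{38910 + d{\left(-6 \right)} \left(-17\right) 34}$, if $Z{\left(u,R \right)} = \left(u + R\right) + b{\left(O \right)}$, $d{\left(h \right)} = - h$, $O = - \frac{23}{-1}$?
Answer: $\frac{164158}{17721} \approx 9.2635$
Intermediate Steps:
$O = 23$ ($O = \left(-23\right) \left(-1\right) = 23$)
$Z{\left(u,R \right)} = -14 + R + u$ ($Z{\left(u,R \right)} = \left(u + R\right) + \left(9 - 23\right) = \left(R + u\right) + \left(9 - 23\right) = \left(R + u\right) - 14 = -14 + R + u$)
$\frac{328685 + Z{\left(-497,142 \right)}}{38910 + d{\left(-6 \right)} \left(-17\right) 34} = \frac{328685 - 369}{38910 + \left(-1\right) \left(-6\right) \left(-17\right) 34} = \frac{328685 - 369}{38910 + 6 \left(-17\right) 34} = \frac{328316}{38910 - 3468} = \frac{328316}{35442} = 328316 \cdot \frac{1}{35442} = \frac{164158}{17721}$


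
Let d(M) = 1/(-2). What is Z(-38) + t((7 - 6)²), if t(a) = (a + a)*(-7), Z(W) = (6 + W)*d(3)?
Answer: 2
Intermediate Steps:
d(M) = -½
Z(W) = -3 - W/2 (Z(W) = (6 + W)*(-½) = -3 - W/2)
t(a) = -14*a (t(a) = (2*a)*(-7) = -14*a)
Z(-38) + t((7 - 6)²) = (-3 - ½*(-38)) - 14*(7 - 6)² = (-3 + 19) - 14*1² = 16 - 14*1 = 16 - 14 = 2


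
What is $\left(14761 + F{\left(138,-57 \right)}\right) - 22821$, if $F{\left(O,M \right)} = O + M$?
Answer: $-7979$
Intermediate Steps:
$F{\left(O,M \right)} = M + O$
$\left(14761 + F{\left(138,-57 \right)}\right) - 22821 = \left(14761 + \left(-57 + 138\right)\right) - 22821 = \left(14761 + 81\right) - 22821 = 14842 - 22821 = -7979$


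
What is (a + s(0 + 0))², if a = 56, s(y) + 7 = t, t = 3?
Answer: 2704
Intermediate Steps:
s(y) = -4 (s(y) = -7 + 3 = -4)
(a + s(0 + 0))² = (56 - 4)² = 52² = 2704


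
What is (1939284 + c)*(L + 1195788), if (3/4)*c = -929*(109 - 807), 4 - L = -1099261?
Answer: 19305113715860/3 ≈ 6.4350e+12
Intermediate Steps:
L = 1099265 (L = 4 - 1*(-1099261) = 4 + 1099261 = 1099265)
c = 2593768/3 (c = 4*(-929*(109 - 807))/3 = 4*(-929*(-698))/3 = (4/3)*648442 = 2593768/3 ≈ 8.6459e+5)
(1939284 + c)*(L + 1195788) = (1939284 + 2593768/3)*(1099265 + 1195788) = (8411620/3)*2295053 = 19305113715860/3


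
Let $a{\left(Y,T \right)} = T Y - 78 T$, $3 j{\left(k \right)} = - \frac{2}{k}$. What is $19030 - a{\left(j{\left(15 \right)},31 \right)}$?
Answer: $\frac{965222}{45} \approx 21449.0$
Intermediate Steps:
$j{\left(k \right)} = - \frac{2}{3 k}$ ($j{\left(k \right)} = \frac{\left(-2\right) \frac{1}{k}}{3} = - \frac{2}{3 k}$)
$a{\left(Y,T \right)} = - 78 T + T Y$
$19030 - a{\left(j{\left(15 \right)},31 \right)} = 19030 - 31 \left(-78 - \frac{2}{3 \cdot 15}\right) = 19030 - 31 \left(-78 - \frac{2}{45}\right) = 19030 - 31 \left(- \frac{3512}{45}\right) = 19030 - - \frac{108872}{45} = 19030 + \frac{108872}{45} = \frac{965222}{45}$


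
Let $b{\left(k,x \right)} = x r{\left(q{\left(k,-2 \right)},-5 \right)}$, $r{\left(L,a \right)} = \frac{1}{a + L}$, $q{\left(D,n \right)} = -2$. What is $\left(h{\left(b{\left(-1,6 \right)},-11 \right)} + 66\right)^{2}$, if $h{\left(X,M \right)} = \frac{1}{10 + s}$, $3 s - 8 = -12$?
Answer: $\frac{2954961}{676} \approx 4371.2$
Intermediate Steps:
$s = - \frac{4}{3}$ ($s = \frac{8}{3} + \frac{1}{3} \left(-12\right) = \frac{8}{3} - 4 = - \frac{4}{3} \approx -1.3333$)
$r{\left(L,a \right)} = \frac{1}{L + a}$
$b{\left(k,x \right)} = - \frac{x}{7}$ ($b{\left(k,x \right)} = \frac{x}{-2 - 5} = \frac{x}{-7} = x \left(- \frac{1}{7}\right) = - \frac{x}{7}$)
$h{\left(X,M \right)} = \frac{3}{26}$ ($h{\left(X,M \right)} = \frac{1}{10 - \frac{4}{3}} = \frac{1}{\frac{26}{3}} = \frac{3}{26}$)
$\left(h{\left(b{\left(-1,6 \right)},-11 \right)} + 66\right)^{2} = \left(\frac{3}{26} + 66\right)^{2} = \left(\frac{1719}{26}\right)^{2} = \frac{2954961}{676}$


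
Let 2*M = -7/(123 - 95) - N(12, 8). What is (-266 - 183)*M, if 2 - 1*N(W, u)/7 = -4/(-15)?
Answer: 333607/120 ≈ 2780.1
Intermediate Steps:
N(W, u) = 182/15 (N(W, u) = 14 - (-28)/(-15) = 14 - (-28)*(-1)/15 = 14 - 7*4/15 = 14 - 28/15 = 182/15)
M = -743/120 (M = (-7/(123 - 95) - 1*182/15)/2 = (-7/28 - 182/15)/2 = (-7*1/28 - 182/15)/2 = (-1/4 - 182/15)/2 = (1/2)*(-743/60) = -743/120 ≈ -6.1917)
(-266 - 183)*M = (-266 - 183)*(-743/120) = -449*(-743/120) = 333607/120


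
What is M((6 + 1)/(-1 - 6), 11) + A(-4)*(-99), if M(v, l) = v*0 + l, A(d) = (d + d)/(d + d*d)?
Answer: 77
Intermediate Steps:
A(d) = 2*d/(d + d²) (A(d) = (2*d)/(d + d²) = 2*d/(d + d²))
M(v, l) = l (M(v, l) = 0 + l = l)
M((6 + 1)/(-1 - 6), 11) + A(-4)*(-99) = 11 + (2/(1 - 4))*(-99) = 11 + (2/(-3))*(-99) = 11 + (2*(-⅓))*(-99) = 11 - ⅔*(-99) = 11 + 66 = 77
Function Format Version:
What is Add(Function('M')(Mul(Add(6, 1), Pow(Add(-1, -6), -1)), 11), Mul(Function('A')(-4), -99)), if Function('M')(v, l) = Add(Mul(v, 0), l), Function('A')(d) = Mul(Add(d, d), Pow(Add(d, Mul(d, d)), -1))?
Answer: 77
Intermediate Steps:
Function('A')(d) = Mul(2, d, Pow(Add(d, Pow(d, 2)), -1)) (Function('A')(d) = Mul(Mul(2, d), Pow(Add(d, Pow(d, 2)), -1)) = Mul(2, d, Pow(Add(d, Pow(d, 2)), -1)))
Function('M')(v, l) = l (Function('M')(v, l) = Add(0, l) = l)
Add(Function('M')(Mul(Add(6, 1), Pow(Add(-1, -6), -1)), 11), Mul(Function('A')(-4), -99)) = Add(11, Mul(Mul(2, Pow(Add(1, -4), -1)), -99)) = Add(11, Mul(Mul(2, Pow(-3, -1)), -99)) = Add(11, Mul(Mul(2, Rational(-1, 3)), -99)) = Add(11, Mul(Rational(-2, 3), -99)) = Add(11, 66) = 77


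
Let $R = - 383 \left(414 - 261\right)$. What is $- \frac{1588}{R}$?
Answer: $\frac{1588}{58599} \approx 0.027099$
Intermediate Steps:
$R = -58599$ ($R = \left(-383\right) 153 = -58599$)
$- \frac{1588}{R} = - \frac{1588}{-58599} = \left(-1588\right) \left(- \frac{1}{58599}\right) = \frac{1588}{58599}$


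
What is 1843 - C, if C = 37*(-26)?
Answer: 2805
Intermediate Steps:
C = -962
1843 - C = 1843 - 1*(-962) = 1843 + 962 = 2805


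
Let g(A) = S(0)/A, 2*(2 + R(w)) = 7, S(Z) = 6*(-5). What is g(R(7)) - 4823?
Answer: -4843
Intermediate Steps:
S(Z) = -30
R(w) = 3/2 (R(w) = -2 + (1/2)*7 = -2 + 7/2 = 3/2)
g(A) = -30/A
g(R(7)) - 4823 = -30/3/2 - 4823 = -30*2/3 - 4823 = -20 - 4823 = -4843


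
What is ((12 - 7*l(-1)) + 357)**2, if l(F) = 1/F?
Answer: 141376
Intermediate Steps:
((12 - 7*l(-1)) + 357)**2 = ((12 - 7/(-1)) + 357)**2 = ((12 - 7*(-1)) + 357)**2 = ((12 + 7) + 357)**2 = (19 + 357)**2 = 376**2 = 141376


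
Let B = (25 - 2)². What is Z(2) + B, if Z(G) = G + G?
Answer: 533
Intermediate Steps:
Z(G) = 2*G
B = 529 (B = 23² = 529)
Z(2) + B = 2*2 + 529 = 4 + 529 = 533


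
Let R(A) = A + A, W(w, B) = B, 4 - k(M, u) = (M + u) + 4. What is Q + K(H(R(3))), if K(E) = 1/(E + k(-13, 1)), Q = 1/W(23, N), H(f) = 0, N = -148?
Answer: 17/222 ≈ 0.076577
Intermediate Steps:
k(M, u) = -M - u (k(M, u) = 4 - ((M + u) + 4) = 4 - (4 + M + u) = 4 + (-4 - M - u) = -M - u)
R(A) = 2*A
Q = -1/148 (Q = 1/(-148) = -1/148 ≈ -0.0067568)
K(E) = 1/(12 + E) (K(E) = 1/(E + (-1*(-13) - 1*1)) = 1/(E + (13 - 1)) = 1/(E + 12) = 1/(12 + E))
Q + K(H(R(3))) = -1/148 + 1/(12 + 0) = -1/148 + 1/12 = 17/222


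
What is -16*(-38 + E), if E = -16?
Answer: 864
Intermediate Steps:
-16*(-38 + E) = -16*(-38 - 16) = -16*(-54) = -1*(-864) = 864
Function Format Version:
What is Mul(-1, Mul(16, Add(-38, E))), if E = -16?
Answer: 864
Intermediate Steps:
Mul(-1, Mul(16, Add(-38, E))) = Mul(-1, Mul(16, Add(-38, -16))) = Mul(-1, Mul(16, -54)) = Mul(-1, -864) = 864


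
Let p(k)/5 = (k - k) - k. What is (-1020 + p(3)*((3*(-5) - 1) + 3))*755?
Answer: -622875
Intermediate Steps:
p(k) = -5*k (p(k) = 5*((k - k) - k) = 5*(0 - k) = 5*(-k) = -5*k)
(-1020 + p(3)*((3*(-5) - 1) + 3))*755 = (-1020 + (-5*3)*((3*(-5) - 1) + 3))*755 = (-1020 - 15*((-15 - 1) + 3))*755 = (-1020 - 15*(-16 + 3))*755 = (-1020 - 15*(-13))*755 = (-1020 + 195)*755 = -825*755 = -622875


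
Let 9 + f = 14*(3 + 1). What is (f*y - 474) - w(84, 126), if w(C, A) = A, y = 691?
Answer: 31877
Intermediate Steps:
f = 47 (f = -9 + 14*(3 + 1) = -9 + 14*4 = -9 + 56 = 47)
(f*y - 474) - w(84, 126) = (47*691 - 474) - 1*126 = (32477 - 474) - 126 = 32003 - 126 = 31877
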